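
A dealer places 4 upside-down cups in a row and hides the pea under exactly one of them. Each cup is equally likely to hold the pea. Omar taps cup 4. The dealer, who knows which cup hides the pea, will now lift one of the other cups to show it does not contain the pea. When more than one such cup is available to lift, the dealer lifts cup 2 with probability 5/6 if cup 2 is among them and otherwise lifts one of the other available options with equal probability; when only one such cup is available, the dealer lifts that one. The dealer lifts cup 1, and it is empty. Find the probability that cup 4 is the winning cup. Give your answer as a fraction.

Apply Bayes' rule, conditioning on where the pea actually is.
If it is under cup 1 (prior 1/4): the dealer opened cup 1, so this case is ruled out; weight (1/4)·0 = 0.
If it is under cup 2 (prior 1/4): cup 2 holds the prize so is unavailable; the dealer chooses uniformly among the 2 others, probability 1/2; weight (1/4)·(1/2) = 1/8.
If it is under cup 3 (prior 1/4): cup 2 is available but not opened, probability 1/6; weight (1/4)·(1/6) = 1/24.
If it is under cup 4 (prior 1/4): cup 2 is available but not opened; cup 1 gets probability (1 − 5/6)/2 = 1/12; weight (1/4)·(1/12) = 1/48.
The weights sum to 3/16.
So P(the pea under cup 4 | the dealer opened cup 1) = (1/48) / (3/16) = 1/9.

1/9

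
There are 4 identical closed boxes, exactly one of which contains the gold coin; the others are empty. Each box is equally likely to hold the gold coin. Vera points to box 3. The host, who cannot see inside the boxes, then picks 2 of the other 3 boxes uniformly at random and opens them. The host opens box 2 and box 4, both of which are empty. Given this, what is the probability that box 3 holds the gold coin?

Apply Bayes' rule, conditioning on where the gold coin actually is.
If it is in either of boxes 1 and 3 (prior 1/4 each): the host picks exactly this set with probability 1/3 regardless, and none is the prize; weight (1/4)·(1/3) = 1/12 each.
If it is in either of boxes 2 and 4 (prior 1/4 each): that box was opened and seen not to hold the prize — ruled out; weight (1/4)·0 = 0 each.
The weights sum to 1/6.
So P(the gold coin in box 3 | the host opened box 2 and box 4) = (1/12) / (1/6) = 1/2.

1/2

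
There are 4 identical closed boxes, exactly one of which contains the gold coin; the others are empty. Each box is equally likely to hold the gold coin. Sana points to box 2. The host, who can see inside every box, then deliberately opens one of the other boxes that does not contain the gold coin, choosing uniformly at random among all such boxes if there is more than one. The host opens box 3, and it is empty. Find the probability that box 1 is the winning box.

Condition on the true location of the gold coin.
If it is in either of boxes 1 and 4 (prior 1/4 each): the host has 2 equally likely choices, so probability 1/2; weight (1/4)·(1/2) = 1/8 each.
If it is in box 2 (prior 1/4): the host has 3 equally likely choices, so probability 1/3; weight (1/4)·(1/3) = 1/12.
If it is in box 3 (prior 1/4): the host opened box 3, so this case is ruled out; weight (1/4)·0 = 0.
The weights sum to 1/3.
So P(the gold coin in box 1 | the host opened box 3) = (1/8) / (1/3) = 3/8.

3/8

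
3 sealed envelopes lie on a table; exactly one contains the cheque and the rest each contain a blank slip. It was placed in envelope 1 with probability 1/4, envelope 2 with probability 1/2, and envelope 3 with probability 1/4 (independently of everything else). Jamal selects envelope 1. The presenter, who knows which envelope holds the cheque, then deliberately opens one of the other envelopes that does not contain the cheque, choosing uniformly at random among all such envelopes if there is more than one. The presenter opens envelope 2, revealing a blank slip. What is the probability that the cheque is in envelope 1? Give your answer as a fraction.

Condition on the true location of the cheque.
If it is in envelope 1 (prior 1/4): the presenter has 2 equally likely choices, so probability 1/2; weight (1/4)·(1/2) = 1/8.
If it is in envelope 2 (prior 1/2): the presenter opened envelope 2, so this case is ruled out; weight (1/2)·0 = 0.
If it is in envelope 3 (prior 1/4): the presenter has no choice, probability 1; weight (1/4)·1 = 1/4.
The weights sum to 3/8.
So P(the cheque in envelope 1 | the presenter opened envelope 2) = (1/8) / (3/8) = 1/3.

1/3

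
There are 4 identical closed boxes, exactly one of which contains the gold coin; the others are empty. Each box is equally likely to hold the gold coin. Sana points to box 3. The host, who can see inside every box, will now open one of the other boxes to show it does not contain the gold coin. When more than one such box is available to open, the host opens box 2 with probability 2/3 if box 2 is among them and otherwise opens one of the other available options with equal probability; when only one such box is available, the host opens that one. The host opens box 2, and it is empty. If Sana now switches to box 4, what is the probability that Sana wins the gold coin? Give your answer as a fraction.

1/3

Apply Bayes' rule, conditioning on where the gold coin actually is.
If it is in any of boxes 1, 3, and 4 (prior 1/4 each): box 2 is available, opened with probability 2/3; weight (1/4)·(2/3) = 1/6 each.
If it is in box 2 (prior 1/4): the host opened box 2, so this case is ruled out; weight (1/4)·0 = 0.
The weights sum to 1/2.
So P(the gold coin in box 4 | the host opened box 2) = (1/6) / (1/2) = 1/3.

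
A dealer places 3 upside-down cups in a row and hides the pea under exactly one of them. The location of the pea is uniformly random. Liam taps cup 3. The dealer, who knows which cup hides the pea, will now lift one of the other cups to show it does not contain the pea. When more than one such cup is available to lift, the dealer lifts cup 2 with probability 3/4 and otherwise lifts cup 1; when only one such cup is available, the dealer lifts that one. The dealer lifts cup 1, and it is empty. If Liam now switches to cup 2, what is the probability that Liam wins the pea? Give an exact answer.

4/5

Consider each possible location of the pea in turn.
If it is under cup 1 (prior 1/3): the dealer opened cup 1, so this case is ruled out; weight (1/3)·0 = 0.
If it is under cup 2 (prior 1/3): only cup 1 is available, probability 1; weight (1/3)·1 = 1/3.
If it is under cup 3 (prior 1/3): cup 2 is available but not opened, probability 1/4; weight (1/3)·(1/4) = 1/12.
The weights sum to 5/12.
So P(the pea under cup 2 | the dealer opened cup 1) = (1/3) / (5/12) = 4/5.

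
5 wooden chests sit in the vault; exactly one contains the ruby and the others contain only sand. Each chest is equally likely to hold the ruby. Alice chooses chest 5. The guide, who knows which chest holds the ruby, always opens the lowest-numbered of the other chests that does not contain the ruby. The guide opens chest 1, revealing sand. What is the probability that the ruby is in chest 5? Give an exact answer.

Apply Bayes' rule, conditioning on where the ruby actually is.
If it is in chest 1 (prior 1/5): the guide opened chest 1, so this case is ruled out; weight (1/5)·0 = 0.
If it is in any of chests 2, 3, 4, and 5 (prior 1/5 each): chest 1 is the lowest-numbered option available, probability 1; weight (1/5)·1 = 1/5 each.
The weights sum to 4/5.
So P(the ruby in chest 5 | the guide opened chest 1) = (1/5) / (4/5) = 1/4.

1/4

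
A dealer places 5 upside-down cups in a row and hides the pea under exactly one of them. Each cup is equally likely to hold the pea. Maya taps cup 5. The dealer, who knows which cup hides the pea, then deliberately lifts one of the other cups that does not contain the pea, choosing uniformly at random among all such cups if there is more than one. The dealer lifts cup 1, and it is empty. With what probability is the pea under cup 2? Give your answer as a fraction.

Apply Bayes' rule, conditioning on where the pea actually is.
If it is under cup 1 (prior 1/5): the dealer opened cup 1, so this case is ruled out; weight (1/5)·0 = 0.
If it is under any of cups 2, 3, and 4 (prior 1/5 each): the dealer has 3 equally likely choices, so probability 1/3; weight (1/5)·(1/3) = 1/15 each.
If it is under cup 5 (prior 1/5): the dealer has 4 equally likely choices, so probability 1/4; weight (1/5)·(1/4) = 1/20.
The weights sum to 1/4.
So P(the pea under cup 2 | the dealer opened cup 1) = (1/15) / (1/4) = 4/15.

4/15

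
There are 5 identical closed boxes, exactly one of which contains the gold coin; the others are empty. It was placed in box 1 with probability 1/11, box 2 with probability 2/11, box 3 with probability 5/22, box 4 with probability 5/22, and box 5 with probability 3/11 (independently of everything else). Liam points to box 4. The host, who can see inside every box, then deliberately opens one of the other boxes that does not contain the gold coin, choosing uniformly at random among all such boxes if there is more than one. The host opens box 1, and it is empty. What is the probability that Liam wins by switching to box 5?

Consider each possible location of the gold coin in turn.
If it is in box 1 (prior 1/11): the host opened box 1, so this case is ruled out; weight (1/11)·0 = 0.
If it is in box 2 (prior 2/11): the host has 3 equally likely choices, so probability 1/3; weight (2/11)·(1/3) = 2/33.
If it is in box 3 (prior 5/22): the host has 3 equally likely choices, so probability 1/3; weight (5/22)·(1/3) = 5/66.
If it is in box 4 (prior 5/22): the host has 4 equally likely choices, so probability 1/4; weight (5/22)·(1/4) = 5/88.
If it is in box 5 (prior 3/11): the host has 3 equally likely choices, so probability 1/3; weight (3/11)·(1/3) = 1/11.
The weights sum to 25/88.
So P(the gold coin in box 5 | the host opened box 1) = (1/11) / (25/88) = 8/25.

8/25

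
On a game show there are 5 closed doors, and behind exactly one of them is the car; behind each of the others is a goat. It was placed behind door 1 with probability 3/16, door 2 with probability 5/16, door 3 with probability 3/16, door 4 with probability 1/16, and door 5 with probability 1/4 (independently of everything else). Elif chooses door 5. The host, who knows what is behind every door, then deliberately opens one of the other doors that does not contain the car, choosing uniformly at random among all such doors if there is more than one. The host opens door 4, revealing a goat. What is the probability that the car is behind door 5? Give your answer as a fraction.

3/14

Apply Bayes' rule, conditioning on where the car actually is.
If it is behind either of doors 1 and 3 (prior 3/16 each): the host has 3 equally likely choices, so probability 1/3; weight (3/16)·(1/3) = 1/16 each.
If it is behind door 2 (prior 5/16): the host has 3 equally likely choices, so probability 1/3; weight (5/16)·(1/3) = 5/48.
If it is behind door 4 (prior 1/16): the host opened door 4, so this case is ruled out; weight (1/16)·0 = 0.
If it is behind door 5 (prior 1/4): the host has 4 equally likely choices, so probability 1/4; weight (1/4)·(1/4) = 1/16.
The weights sum to 7/24.
So P(the car behind door 5 | the host opened door 4) = (1/16) / (7/24) = 3/14.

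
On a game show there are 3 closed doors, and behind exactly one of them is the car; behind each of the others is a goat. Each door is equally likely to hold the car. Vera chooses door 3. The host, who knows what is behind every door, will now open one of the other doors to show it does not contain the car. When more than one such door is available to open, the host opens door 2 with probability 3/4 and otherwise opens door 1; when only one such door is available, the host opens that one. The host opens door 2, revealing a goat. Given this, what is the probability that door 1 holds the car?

Condition on the true location of the car.
If it is behind door 1 (prior 1/3): only door 2 is available, probability 1; weight (1/3)·1 = 1/3.
If it is behind door 2 (prior 1/3): the host opened door 2, so this case is ruled out; weight (1/3)·0 = 0.
If it is behind door 3 (prior 1/3): door 2 is available, opened with probability 3/4; weight (1/3)·(3/4) = 1/4.
The weights sum to 7/12.
So P(the car behind door 1 | the host opened door 2) = (1/3) / (7/12) = 4/7.

4/7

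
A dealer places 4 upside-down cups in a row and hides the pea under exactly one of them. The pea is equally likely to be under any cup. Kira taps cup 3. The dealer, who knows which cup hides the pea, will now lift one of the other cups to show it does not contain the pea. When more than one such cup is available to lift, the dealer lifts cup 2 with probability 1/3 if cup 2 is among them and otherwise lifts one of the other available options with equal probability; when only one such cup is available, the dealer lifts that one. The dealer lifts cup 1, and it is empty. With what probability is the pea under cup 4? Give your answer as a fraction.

4/9

Apply Bayes' rule, conditioning on where the pea actually is.
If it is under cup 1 (prior 1/4): the dealer opened cup 1, so this case is ruled out; weight (1/4)·0 = 0.
If it is under cup 2 (prior 1/4): cup 2 holds the prize so is unavailable; the dealer chooses uniformly among the 2 others, probability 1/2; weight (1/4)·(1/2) = 1/8.
If it is under cup 3 (prior 1/4): cup 2 is available but not opened; cup 1 gets probability (1 − 1/3)/2 = 1/3; weight (1/4)·(1/3) = 1/12.
If it is under cup 4 (prior 1/4): cup 2 is available but not opened, probability 2/3; weight (1/4)·(2/3) = 1/6.
The weights sum to 3/8.
So P(the pea under cup 4 | the dealer opened cup 1) = (1/6) / (3/8) = 4/9.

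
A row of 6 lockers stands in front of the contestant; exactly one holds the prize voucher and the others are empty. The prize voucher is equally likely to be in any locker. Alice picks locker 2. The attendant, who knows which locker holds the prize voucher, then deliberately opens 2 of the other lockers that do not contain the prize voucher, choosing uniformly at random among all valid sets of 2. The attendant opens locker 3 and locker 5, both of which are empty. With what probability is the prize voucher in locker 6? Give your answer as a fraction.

Consider each possible location of the prize voucher in turn.
If it is in any of lockers 1, 4, and 6 (prior 1/6 each): the attendant has 6 equally likely choices, so probability 1/6; weight (1/6)·(1/6) = 1/36 each.
If it is in locker 2 (prior 1/6): the attendant has 10 equally likely choices, so probability 1/10; weight (1/6)·(1/10) = 1/60.
If it is in either of lockers 3 and 5 (prior 1/6 each): that locker was opened and seen not to hold the prize — ruled out; weight (1/6)·0 = 0 each.
The weights sum to 1/10.
So P(the prize voucher in locker 6 | the attendant opened locker 3 and locker 5) = (1/36) / (1/10) = 5/18.

5/18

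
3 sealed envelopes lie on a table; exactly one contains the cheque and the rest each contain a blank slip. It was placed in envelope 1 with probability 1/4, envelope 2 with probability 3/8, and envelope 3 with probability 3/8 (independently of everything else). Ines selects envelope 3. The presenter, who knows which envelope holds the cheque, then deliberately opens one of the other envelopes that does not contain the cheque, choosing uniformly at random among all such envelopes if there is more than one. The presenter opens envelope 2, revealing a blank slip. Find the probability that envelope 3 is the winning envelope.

Apply Bayes' rule, conditioning on where the cheque actually is.
If it is in envelope 1 (prior 1/4): the presenter has no choice, probability 1; weight (1/4)·1 = 1/4.
If it is in envelope 2 (prior 3/8): the presenter opened envelope 2, so this case is ruled out; weight (3/8)·0 = 0.
If it is in envelope 3 (prior 3/8): the presenter has 2 equally likely choices, so probability 1/2; weight (3/8)·(1/2) = 3/16.
The weights sum to 7/16.
So P(the cheque in envelope 3 | the presenter opened envelope 2) = (3/16) / (7/16) = 3/7.

3/7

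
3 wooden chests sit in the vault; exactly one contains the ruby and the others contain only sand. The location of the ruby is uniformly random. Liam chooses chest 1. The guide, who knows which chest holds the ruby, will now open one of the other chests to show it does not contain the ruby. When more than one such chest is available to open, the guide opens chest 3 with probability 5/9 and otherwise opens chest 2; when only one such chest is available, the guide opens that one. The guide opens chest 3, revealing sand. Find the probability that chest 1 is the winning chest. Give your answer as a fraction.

5/14

Consider each possible location of the ruby in turn.
If it is in chest 1 (prior 1/3): chest 3 is available, opened with probability 5/9; weight (1/3)·(5/9) = 5/27.
If it is in chest 2 (prior 1/3): only chest 3 is available, probability 1; weight (1/3)·1 = 1/3.
If it is in chest 3 (prior 1/3): the guide opened chest 3, so this case is ruled out; weight (1/3)·0 = 0.
The weights sum to 14/27.
So P(the ruby in chest 1 | the guide opened chest 3) = (5/27) / (14/27) = 5/14.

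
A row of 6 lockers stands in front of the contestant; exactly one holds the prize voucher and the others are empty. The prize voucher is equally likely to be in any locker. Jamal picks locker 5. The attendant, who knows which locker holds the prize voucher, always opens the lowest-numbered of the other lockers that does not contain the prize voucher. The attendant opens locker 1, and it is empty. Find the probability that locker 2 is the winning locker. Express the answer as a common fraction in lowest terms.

1/5

Condition on the true location of the prize voucher.
If it is in locker 1 (prior 1/6): the attendant opened locker 1, so this case is ruled out; weight (1/6)·0 = 0.
If it is in any of lockers 2, 3, 4, 5, and 6 (prior 1/6 each): locker 1 is the lowest-numbered option available, probability 1; weight (1/6)·1 = 1/6 each.
The weights sum to 5/6.
So P(the prize voucher in locker 2 | the attendant opened locker 1) = (1/6) / (5/6) = 1/5.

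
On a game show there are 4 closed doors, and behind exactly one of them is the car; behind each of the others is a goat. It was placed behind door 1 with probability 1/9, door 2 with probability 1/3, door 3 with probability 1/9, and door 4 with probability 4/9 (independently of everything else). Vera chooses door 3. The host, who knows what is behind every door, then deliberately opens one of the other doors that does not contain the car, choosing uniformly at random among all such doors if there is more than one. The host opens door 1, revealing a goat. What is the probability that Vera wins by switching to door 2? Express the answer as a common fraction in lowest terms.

9/23

Apply Bayes' rule, conditioning on where the car actually is.
If it is behind door 1 (prior 1/9): the host opened door 1, so this case is ruled out; weight (1/9)·0 = 0.
If it is behind door 2 (prior 1/3): the host has 2 equally likely choices, so probability 1/2; weight (1/3)·(1/2) = 1/6.
If it is behind door 3 (prior 1/9): the host has 3 equally likely choices, so probability 1/3; weight (1/9)·(1/3) = 1/27.
If it is behind door 4 (prior 4/9): the host has 2 equally likely choices, so probability 1/2; weight (4/9)·(1/2) = 2/9.
The weights sum to 23/54.
So P(the car behind door 2 | the host opened door 1) = (1/6) / (23/54) = 9/23.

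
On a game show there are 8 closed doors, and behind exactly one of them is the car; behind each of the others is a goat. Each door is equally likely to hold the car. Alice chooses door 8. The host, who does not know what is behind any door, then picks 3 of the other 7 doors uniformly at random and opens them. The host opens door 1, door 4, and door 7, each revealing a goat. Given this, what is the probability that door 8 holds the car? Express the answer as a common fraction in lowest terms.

1/5

Apply Bayes' rule, conditioning on where the car actually is.
If it is behind any of doors 1, 4, and 7 (prior 1/8 each): that door was opened and seen not to hold the prize — ruled out; weight (1/8)·0 = 0 each.
If it is behind any of doors 2, 3, 5, 6, and 8 (prior 1/8 each): the host picks exactly this set with probability 1/35 regardless, and none is the prize; weight (1/8)·(1/35) = 1/280 each.
The weights sum to 1/56.
So P(the car behind door 8 | the host opened door 1, door 4, and door 7) = (1/280) / (1/56) = 1/5.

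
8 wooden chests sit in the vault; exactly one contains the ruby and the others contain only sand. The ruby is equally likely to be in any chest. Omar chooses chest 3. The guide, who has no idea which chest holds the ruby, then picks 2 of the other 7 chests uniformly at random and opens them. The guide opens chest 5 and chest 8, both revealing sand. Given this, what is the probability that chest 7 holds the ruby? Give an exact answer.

1/6

Consider each possible location of the ruby in turn.
If it is in any of chests 1, 2, 3, 4, 6, and 7 (prior 1/8 each): the guide picks exactly this set with probability 1/21 regardless, and none is the prize; weight (1/8)·(1/21) = 1/168 each.
If it is in either of chests 5 and 8 (prior 1/8 each): that chest was opened and seen not to hold the prize — ruled out; weight (1/8)·0 = 0 each.
The weights sum to 1/28.
So P(the ruby in chest 7 | the guide opened chest 5 and chest 8) = (1/168) / (1/28) = 1/6.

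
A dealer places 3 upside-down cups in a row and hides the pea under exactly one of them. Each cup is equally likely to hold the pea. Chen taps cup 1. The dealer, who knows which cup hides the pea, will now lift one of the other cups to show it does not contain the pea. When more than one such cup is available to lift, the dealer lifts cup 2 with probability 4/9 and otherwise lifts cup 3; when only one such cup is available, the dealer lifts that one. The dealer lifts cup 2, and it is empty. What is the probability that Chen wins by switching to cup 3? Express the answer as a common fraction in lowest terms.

Apply Bayes' rule, conditioning on where the pea actually is.
If it is under cup 1 (prior 1/3): cup 2 is available, opened with probability 4/9; weight (1/3)·(4/9) = 4/27.
If it is under cup 2 (prior 1/3): the dealer opened cup 2, so this case is ruled out; weight (1/3)·0 = 0.
If it is under cup 3 (prior 1/3): only cup 2 is available, probability 1; weight (1/3)·1 = 1/3.
The weights sum to 13/27.
So P(the pea under cup 3 | the dealer opened cup 2) = (1/3) / (13/27) = 9/13.

9/13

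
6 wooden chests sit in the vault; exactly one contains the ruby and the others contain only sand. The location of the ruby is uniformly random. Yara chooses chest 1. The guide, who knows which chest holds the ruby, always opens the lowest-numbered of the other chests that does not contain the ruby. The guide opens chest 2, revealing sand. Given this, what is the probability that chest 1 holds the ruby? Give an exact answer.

Apply Bayes' rule, conditioning on where the ruby actually is.
If it is in any of chests 1, 3, 4, 5, and 6 (prior 1/6 each): chest 2 is the lowest-numbered option available, probability 1; weight (1/6)·1 = 1/6 each.
If it is in chest 2 (prior 1/6): the guide opened chest 2, so this case is ruled out; weight (1/6)·0 = 0.
The weights sum to 5/6.
So P(the ruby in chest 1 | the guide opened chest 2) = (1/6) / (5/6) = 1/5.

1/5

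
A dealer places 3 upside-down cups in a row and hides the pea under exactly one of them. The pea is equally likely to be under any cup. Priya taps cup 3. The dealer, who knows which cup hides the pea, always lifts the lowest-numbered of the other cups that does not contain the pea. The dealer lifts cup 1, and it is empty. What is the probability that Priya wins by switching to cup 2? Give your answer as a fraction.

1/2

Consider each possible location of the pea in turn.
If it is under cup 1 (prior 1/3): the dealer opened cup 1, so this case is ruled out; weight (1/3)·0 = 0.
If it is under either of cups 2 and 3 (prior 1/3 each): cup 1 is the lowest-numbered option available, probability 1; weight (1/3)·1 = 1/3 each.
The weights sum to 2/3.
So P(the pea under cup 2 | the dealer opened cup 1) = (1/3) / (2/3) = 1/2.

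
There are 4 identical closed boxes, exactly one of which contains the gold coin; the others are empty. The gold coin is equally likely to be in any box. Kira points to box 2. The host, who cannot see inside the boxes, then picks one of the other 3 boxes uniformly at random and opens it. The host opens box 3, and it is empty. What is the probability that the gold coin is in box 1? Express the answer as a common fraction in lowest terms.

1/3

Consider each possible location of the gold coin in turn.
If it is in any of boxes 1, 2, and 4 (prior 1/4 each): the host picks box 3 with probability 1/3 regardless, and it is not the prize; weight (1/4)·(1/3) = 1/12 each.
If it is in box 3 (prior 1/4): the host opened box 3, so this case is ruled out; weight (1/4)·0 = 0.
The weights sum to 1/4.
So P(the gold coin in box 1 | the host opened box 3) = (1/12) / (1/4) = 1/3.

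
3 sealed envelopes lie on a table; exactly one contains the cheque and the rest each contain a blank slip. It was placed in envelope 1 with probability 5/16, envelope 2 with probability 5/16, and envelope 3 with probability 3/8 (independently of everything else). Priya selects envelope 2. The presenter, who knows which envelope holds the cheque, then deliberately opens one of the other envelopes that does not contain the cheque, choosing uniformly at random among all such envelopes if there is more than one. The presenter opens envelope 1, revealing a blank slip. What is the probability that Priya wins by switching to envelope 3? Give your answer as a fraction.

12/17

Apply Bayes' rule, conditioning on where the cheque actually is.
If it is in envelope 1 (prior 5/16): the presenter opened envelope 1, so this case is ruled out; weight (5/16)·0 = 0.
If it is in envelope 2 (prior 5/16): the presenter has 2 equally likely choices, so probability 1/2; weight (5/16)·(1/2) = 5/32.
If it is in envelope 3 (prior 3/8): the presenter has no choice, probability 1; weight (3/8)·1 = 3/8.
The weights sum to 17/32.
So P(the cheque in envelope 3 | the presenter opened envelope 1) = (3/8) / (17/32) = 12/17.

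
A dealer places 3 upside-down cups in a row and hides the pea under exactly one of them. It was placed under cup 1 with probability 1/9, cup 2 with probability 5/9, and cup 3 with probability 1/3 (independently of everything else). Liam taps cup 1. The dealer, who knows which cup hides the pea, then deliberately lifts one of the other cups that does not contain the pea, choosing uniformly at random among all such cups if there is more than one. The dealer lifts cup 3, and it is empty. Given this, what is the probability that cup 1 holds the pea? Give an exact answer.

Apply Bayes' rule, conditioning on where the pea actually is.
If it is under cup 1 (prior 1/9): the dealer has 2 equally likely choices, so probability 1/2; weight (1/9)·(1/2) = 1/18.
If it is under cup 2 (prior 5/9): the dealer has no choice, probability 1; weight (5/9)·1 = 5/9.
If it is under cup 3 (prior 1/3): the dealer opened cup 3, so this case is ruled out; weight (1/3)·0 = 0.
The weights sum to 11/18.
So P(the pea under cup 1 | the dealer opened cup 3) = (1/18) / (11/18) = 1/11.

1/11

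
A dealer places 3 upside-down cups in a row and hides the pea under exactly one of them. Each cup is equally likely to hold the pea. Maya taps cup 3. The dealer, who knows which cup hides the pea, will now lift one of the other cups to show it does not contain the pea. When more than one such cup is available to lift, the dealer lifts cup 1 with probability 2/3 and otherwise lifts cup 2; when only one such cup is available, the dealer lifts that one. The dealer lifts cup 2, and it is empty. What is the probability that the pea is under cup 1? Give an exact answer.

Condition on the true location of the pea.
If it is under cup 1 (prior 1/3): only cup 2 is available, probability 1; weight (1/3)·1 = 1/3.
If it is under cup 2 (prior 1/3): the dealer opened cup 2, so this case is ruled out; weight (1/3)·0 = 0.
If it is under cup 3 (prior 1/3): cup 1 is available but not opened, probability 1/3; weight (1/3)·(1/3) = 1/9.
The weights sum to 4/9.
So P(the pea under cup 1 | the dealer opened cup 2) = (1/3) / (4/9) = 3/4.

3/4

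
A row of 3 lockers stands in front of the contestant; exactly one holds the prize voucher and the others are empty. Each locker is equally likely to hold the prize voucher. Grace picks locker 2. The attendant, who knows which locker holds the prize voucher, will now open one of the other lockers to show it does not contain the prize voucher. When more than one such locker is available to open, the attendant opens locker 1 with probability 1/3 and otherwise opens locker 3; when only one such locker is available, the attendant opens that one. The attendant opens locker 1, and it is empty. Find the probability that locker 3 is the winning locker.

Consider each possible location of the prize voucher in turn.
If it is in locker 1 (prior 1/3): the attendant opened locker 1, so this case is ruled out; weight (1/3)·0 = 0.
If it is in locker 2 (prior 1/3): locker 1 is available, opened with probability 1/3; weight (1/3)·(1/3) = 1/9.
If it is in locker 3 (prior 1/3): only locker 1 is available, probability 1; weight (1/3)·1 = 1/3.
The weights sum to 4/9.
So P(the prize voucher in locker 3 | the attendant opened locker 1) = (1/3) / (4/9) = 3/4.

3/4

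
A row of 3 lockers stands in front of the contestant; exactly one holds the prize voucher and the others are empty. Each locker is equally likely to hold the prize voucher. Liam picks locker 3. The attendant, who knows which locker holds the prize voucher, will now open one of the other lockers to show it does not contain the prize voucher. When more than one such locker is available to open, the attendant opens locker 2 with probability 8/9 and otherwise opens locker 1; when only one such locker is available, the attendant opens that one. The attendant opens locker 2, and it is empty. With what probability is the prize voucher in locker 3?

8/17

Consider each possible location of the prize voucher in turn.
If it is in locker 1 (prior 1/3): only locker 2 is available, probability 1; weight (1/3)·1 = 1/3.
If it is in locker 2 (prior 1/3): the attendant opened locker 2, so this case is ruled out; weight (1/3)·0 = 0.
If it is in locker 3 (prior 1/3): locker 2 is available, opened with probability 8/9; weight (1/3)·(8/9) = 8/27.
The weights sum to 17/27.
So P(the prize voucher in locker 3 | the attendant opened locker 2) = (8/27) / (17/27) = 8/17.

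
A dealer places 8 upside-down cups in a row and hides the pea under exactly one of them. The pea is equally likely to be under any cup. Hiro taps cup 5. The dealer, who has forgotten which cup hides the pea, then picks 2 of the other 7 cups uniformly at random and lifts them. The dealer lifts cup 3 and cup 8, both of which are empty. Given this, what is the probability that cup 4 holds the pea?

Apply Bayes' rule, conditioning on where the pea actually is.
If it is under any of cups 1, 2, 4, 5, 6, and 7 (prior 1/8 each): the dealer picks exactly this set with probability 1/21 regardless, and none is the prize; weight (1/8)·(1/21) = 1/168 each.
If it is under either of cups 3 and 8 (prior 1/8 each): that cup was opened and seen not to hold the prize — ruled out; weight (1/8)·0 = 0 each.
The weights sum to 1/28.
So P(the pea under cup 4 | the dealer opened cup 3 and cup 8) = (1/168) / (1/28) = 1/6.

1/6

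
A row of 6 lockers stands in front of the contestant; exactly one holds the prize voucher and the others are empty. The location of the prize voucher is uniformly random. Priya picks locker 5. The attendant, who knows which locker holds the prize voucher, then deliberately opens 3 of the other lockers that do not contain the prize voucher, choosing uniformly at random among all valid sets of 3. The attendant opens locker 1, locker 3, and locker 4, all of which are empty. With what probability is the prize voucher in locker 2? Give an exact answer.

Condition on the true location of the prize voucher.
If it is in any of lockers 1, 3, and 4 (prior 1/6 each): that locker was opened and seen not to hold the prize — ruled out; weight (1/6)·0 = 0 each.
If it is in either of lockers 2 and 6 (prior 1/6 each): the attendant has 4 equally likely choices, so probability 1/4; weight (1/6)·(1/4) = 1/24 each.
If it is in locker 5 (prior 1/6): the attendant has 10 equally likely choices, so probability 1/10; weight (1/6)·(1/10) = 1/60.
The weights sum to 1/10.
So P(the prize voucher in locker 2 | the attendant opened locker 1, locker 3, and locker 4) = (1/24) / (1/10) = 5/12.

5/12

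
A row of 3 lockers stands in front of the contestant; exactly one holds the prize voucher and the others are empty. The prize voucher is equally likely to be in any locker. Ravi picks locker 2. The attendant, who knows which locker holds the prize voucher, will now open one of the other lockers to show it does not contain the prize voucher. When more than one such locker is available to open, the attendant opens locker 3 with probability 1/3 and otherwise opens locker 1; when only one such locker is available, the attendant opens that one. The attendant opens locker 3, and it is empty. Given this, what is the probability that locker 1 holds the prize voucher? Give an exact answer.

3/4

Consider each possible location of the prize voucher in turn.
If it is in locker 1 (prior 1/3): only locker 3 is available, probability 1; weight (1/3)·1 = 1/3.
If it is in locker 2 (prior 1/3): locker 3 is available, opened with probability 1/3; weight (1/3)·(1/3) = 1/9.
If it is in locker 3 (prior 1/3): the attendant opened locker 3, so this case is ruled out; weight (1/3)·0 = 0.
The weights sum to 4/9.
So P(the prize voucher in locker 1 | the attendant opened locker 3) = (1/3) / (4/9) = 3/4.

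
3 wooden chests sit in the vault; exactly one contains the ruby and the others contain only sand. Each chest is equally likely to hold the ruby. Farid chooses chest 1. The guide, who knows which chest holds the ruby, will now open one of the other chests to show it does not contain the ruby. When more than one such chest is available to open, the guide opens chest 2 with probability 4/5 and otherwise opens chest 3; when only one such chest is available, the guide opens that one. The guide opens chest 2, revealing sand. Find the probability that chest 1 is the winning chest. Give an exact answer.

Condition on the true location of the ruby.
If it is in chest 1 (prior 1/3): chest 2 is available, opened with probability 4/5; weight (1/3)·(4/5) = 4/15.
If it is in chest 2 (prior 1/3): the guide opened chest 2, so this case is ruled out; weight (1/3)·0 = 0.
If it is in chest 3 (prior 1/3): only chest 2 is available, probability 1; weight (1/3)·1 = 1/3.
The weights sum to 3/5.
So P(the ruby in chest 1 | the guide opened chest 2) = (4/15) / (3/5) = 4/9.

4/9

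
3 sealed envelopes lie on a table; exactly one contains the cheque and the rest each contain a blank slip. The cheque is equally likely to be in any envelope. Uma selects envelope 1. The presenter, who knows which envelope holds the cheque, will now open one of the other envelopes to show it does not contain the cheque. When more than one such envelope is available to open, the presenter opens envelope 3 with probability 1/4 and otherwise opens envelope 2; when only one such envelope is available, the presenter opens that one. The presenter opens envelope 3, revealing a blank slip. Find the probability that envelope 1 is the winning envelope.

1/5

Condition on the true location of the cheque.
If it is in envelope 1 (prior 1/3): envelope 3 is available, opened with probability 1/4; weight (1/3)·(1/4) = 1/12.
If it is in envelope 2 (prior 1/3): only envelope 3 is available, probability 1; weight (1/3)·1 = 1/3.
If it is in envelope 3 (prior 1/3): the presenter opened envelope 3, so this case is ruled out; weight (1/3)·0 = 0.
The weights sum to 5/12.
So P(the cheque in envelope 1 | the presenter opened envelope 3) = (1/12) / (5/12) = 1/5.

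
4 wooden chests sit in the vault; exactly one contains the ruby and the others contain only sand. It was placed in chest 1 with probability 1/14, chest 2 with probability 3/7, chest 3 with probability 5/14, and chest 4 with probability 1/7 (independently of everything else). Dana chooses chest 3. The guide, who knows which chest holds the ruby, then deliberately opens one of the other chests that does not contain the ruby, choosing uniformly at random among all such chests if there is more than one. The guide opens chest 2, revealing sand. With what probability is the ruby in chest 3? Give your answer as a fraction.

10/19

Apply Bayes' rule, conditioning on where the ruby actually is.
If it is in chest 1 (prior 1/14): the guide has 2 equally likely choices, so probability 1/2; weight (1/14)·(1/2) = 1/28.
If it is in chest 2 (prior 3/7): the guide opened chest 2, so this case is ruled out; weight (3/7)·0 = 0.
If it is in chest 3 (prior 5/14): the guide has 3 equally likely choices, so probability 1/3; weight (5/14)·(1/3) = 5/42.
If it is in chest 4 (prior 1/7): the guide has 2 equally likely choices, so probability 1/2; weight (1/7)·(1/2) = 1/14.
The weights sum to 19/84.
So P(the ruby in chest 3 | the guide opened chest 2) = (5/42) / (19/84) = 10/19.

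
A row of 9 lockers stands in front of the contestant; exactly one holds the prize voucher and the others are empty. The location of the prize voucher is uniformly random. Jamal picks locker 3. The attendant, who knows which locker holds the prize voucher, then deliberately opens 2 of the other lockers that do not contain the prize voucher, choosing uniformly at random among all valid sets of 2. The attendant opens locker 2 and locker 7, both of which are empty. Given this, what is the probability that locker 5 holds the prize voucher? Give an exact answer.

4/27

Condition on the true location of the prize voucher.
If it is in any of lockers 1, 4, 5, 6, 8, and 9 (prior 1/9 each): the attendant has 21 equally likely choices, so probability 1/21; weight (1/9)·(1/21) = 1/189 each.
If it is in either of lockers 2 and 7 (prior 1/9 each): that locker was opened and seen not to hold the prize — ruled out; weight (1/9)·0 = 0 each.
If it is in locker 3 (prior 1/9): the attendant has 28 equally likely choices, so probability 1/28; weight (1/9)·(1/28) = 1/252.
The weights sum to 1/28.
So P(the prize voucher in locker 5 | the attendant opened locker 2 and locker 7) = (1/189) / (1/28) = 4/27.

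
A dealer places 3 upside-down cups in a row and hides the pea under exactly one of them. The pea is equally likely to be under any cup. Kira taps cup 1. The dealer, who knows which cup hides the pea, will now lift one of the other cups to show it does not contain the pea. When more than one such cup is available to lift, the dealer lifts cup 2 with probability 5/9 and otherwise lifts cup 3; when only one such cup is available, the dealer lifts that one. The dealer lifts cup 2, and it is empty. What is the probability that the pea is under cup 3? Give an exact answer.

Apply Bayes' rule, conditioning on where the pea actually is.
If it is under cup 1 (prior 1/3): cup 2 is available, opened with probability 5/9; weight (1/3)·(5/9) = 5/27.
If it is under cup 2 (prior 1/3): the dealer opened cup 2, so this case is ruled out; weight (1/3)·0 = 0.
If it is under cup 3 (prior 1/3): only cup 2 is available, probability 1; weight (1/3)·1 = 1/3.
The weights sum to 14/27.
So P(the pea under cup 3 | the dealer opened cup 2) = (1/3) / (14/27) = 9/14.

9/14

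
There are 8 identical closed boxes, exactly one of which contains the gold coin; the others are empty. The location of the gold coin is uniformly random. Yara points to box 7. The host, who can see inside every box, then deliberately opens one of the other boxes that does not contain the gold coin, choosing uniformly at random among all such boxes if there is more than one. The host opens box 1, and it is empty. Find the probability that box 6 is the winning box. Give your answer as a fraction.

7/48

Condition on the true location of the gold coin.
If it is in box 1 (prior 1/8): the host opened box 1, so this case is ruled out; weight (1/8)·0 = 0.
If it is in any of boxes 2, 3, 4, 5, 6, and 8 (prior 1/8 each): the host has 6 equally likely choices, so probability 1/6; weight (1/8)·(1/6) = 1/48 each.
If it is in box 7 (prior 1/8): the host has 7 equally likely choices, so probability 1/7; weight (1/8)·(1/7) = 1/56.
The weights sum to 1/7.
So P(the gold coin in box 6 | the host opened box 1) = (1/48) / (1/7) = 7/48.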